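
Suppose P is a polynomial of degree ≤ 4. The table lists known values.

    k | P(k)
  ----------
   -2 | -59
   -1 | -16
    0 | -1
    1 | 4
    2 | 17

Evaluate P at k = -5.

-536

Write P(k) = ak^4 + bk³ + ck² + dk + e; the 5 given values yield a linear system in the 5 coefficients.
Solving, the leading coefficient vanishes, and P(k) = 3k³ - 5k² + 7k - 1.
Then P(-5) = -536.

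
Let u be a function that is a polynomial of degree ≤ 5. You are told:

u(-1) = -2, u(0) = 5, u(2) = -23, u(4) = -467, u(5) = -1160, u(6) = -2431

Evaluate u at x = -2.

-47

Write u(x) = ax^5 + bx^4 + cx³ + dx² + ex + p; the 6 given values yield a linear system in the 6 coefficients.
Solving, the leading coefficient vanishes, and u(x) = -2x^4 + x³ - 2x² + 2x + 5.
Then u(-2) = -47.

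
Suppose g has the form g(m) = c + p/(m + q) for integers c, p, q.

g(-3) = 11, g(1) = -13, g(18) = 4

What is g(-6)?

8

(g(m) − c)(m + q) = p for each data point; the three points give a linear system in c and q, then p follows.
Solving: c = 5, q = 0, p = -18, so g(m) = 5 − 18/(m + 0).
Then g(-6) = 5 − 18/(-6) = 8.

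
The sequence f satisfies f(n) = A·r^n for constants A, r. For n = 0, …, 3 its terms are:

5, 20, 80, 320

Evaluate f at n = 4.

Consecutive ratio: 20/5 = 4, and 80/20 = 4, so r = 4.
Then A·4^0 = 5 gives A = 5, and f(n) = 5·4^n.
f(4) = 5·4^4 = 1280.

1280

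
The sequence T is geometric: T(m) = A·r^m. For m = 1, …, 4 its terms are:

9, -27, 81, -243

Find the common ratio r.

Consecutive ratio: -27/9 = -3, and 81/(-27) = -3, so r = -3.
Then A·(-3)^1 = 9 gives A = -3, and T(m) = -3·(-3)^m.

-3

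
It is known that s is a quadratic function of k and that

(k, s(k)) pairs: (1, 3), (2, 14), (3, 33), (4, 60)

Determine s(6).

138

First differences: 11, 19, 27. Second differences: 8, 8.
Level-2 differences are constant, so s has degree 2.
Fitting a degree-2 polynomial gives s(k) = 4k² - k.
Then s(6) = 138.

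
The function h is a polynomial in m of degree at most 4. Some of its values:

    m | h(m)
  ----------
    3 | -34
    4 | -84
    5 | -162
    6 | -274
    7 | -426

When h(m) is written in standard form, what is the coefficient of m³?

First differences: -50, -78, -112, -152. Second differences: -28, -34, -40. Third differences: -6, -6.
Level-3 differences are constant, so h has degree 3.
Fitting a degree-3 polynomial gives h(m) = -m³ - 2m² + m + 8.
The coefficient of m³ is -1.

-1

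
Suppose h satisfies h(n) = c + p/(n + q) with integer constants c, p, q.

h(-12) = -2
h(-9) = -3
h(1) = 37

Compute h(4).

10

(h(n) − c)(n + q) = p for each data point; the three points give a linear system in c and q, then p follows.
Solving: c = 1, q = 0, p = 36, so h(n) = 1 + 36/(n + 0).
Then h(4) = 1 + 36/4 = 10.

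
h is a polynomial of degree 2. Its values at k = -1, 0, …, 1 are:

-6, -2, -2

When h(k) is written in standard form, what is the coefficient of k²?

-2

Write h(k) = ak² + bk + c; the 3 given values yield a linear system in the 3 coefficients.
Solving, h(k) = -2k² + 2k - 2.
The coefficient of k² is -2.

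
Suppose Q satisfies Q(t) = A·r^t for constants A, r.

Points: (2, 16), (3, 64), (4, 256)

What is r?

4

Consecutive ratio: 64/16 = 4, and 256/64 = 4, so r = 4.
Then A·4^2 = 16 gives A = 1, and Q(t) = 1·4^t.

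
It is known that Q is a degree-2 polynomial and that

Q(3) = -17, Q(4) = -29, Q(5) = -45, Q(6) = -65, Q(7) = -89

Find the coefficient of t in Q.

First differences: -12, -16, -20, -24. Second differences: -4, -4, -4.
Level-2 differences are constant, so Q has degree 2.
Fitting a degree-2 polynomial gives Q(t) = -2t² + 2t - 5.
The coefficient of t is 2.

2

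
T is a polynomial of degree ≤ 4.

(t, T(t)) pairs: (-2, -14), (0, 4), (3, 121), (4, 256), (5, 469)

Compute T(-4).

-152

Write T(t) = at^4 + bt³ + ct² + dt + e; the 5 given values yield a linear system in the 5 coefficients.
Solving, the leading coefficient vanishes, and T(t) = 3t³ + 3t² + 3t + 4.
Then T(-4) = -152.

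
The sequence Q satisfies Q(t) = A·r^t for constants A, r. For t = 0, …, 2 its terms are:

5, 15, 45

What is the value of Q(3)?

Consecutive ratio: 15/5 = 3, and 45/15 = 3, so r = 3.
Then A·3^0 = 5 gives A = 5, and Q(t) = 5·3^t.
Q(3) = 5·3^3 = 135.

135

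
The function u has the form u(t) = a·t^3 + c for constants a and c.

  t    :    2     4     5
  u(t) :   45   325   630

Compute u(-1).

From u(2) = 45 and u(4) = 325: 8a + c = 45 and 64a + c = 325.
Subtracting: 56a = 280, so a = 5; then c = 45 − 5·8 = 5.
So u(t) = 5t³ + 5, and u(-1) = 0.

0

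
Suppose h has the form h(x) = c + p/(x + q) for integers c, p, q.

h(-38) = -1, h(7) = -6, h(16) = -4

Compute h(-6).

7

(h(x) − c)(x + q) = p for each data point; the three points give a linear system in c and q, then p follows.
Solving: c = -2, q = 2, p = -36, so h(x) = -2 − 36/(x + 2).
Then h(-6) = -2 − 36/(-4) = 7.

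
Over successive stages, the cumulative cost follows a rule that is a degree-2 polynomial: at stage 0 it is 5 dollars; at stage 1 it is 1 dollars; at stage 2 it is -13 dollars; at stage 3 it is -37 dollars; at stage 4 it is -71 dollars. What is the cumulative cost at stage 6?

-169

Write the value at m as g(m).
First differences: -4, -14, -24, -34. Second differences: -10, -10, -10.
Level-2 differences are constant, so g has degree 2.
Fitting a degree-2 polynomial gives g(m) = -5m² + m + 5.
Then g(6) = -169.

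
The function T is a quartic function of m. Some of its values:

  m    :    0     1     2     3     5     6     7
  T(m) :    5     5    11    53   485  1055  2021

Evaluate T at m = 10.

Write T(m) = am^4 + bm³ + cm² + dm + e; the 7 given values yield a linear system in the 5 coefficients.
Solving, T(m) = m^4 - m³ - m² + m + 5.
Then T(10) = 8915.

8915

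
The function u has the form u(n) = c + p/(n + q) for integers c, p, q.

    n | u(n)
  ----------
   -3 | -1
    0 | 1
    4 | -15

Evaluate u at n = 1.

3

(u(n) − c)(n + q) = p for each data point; the three points give a linear system in c and q, then p follows.
Solving: c = -3, q = -3, p = -12, so u(n) = -3 − 12/(n − 3).
Then u(1) = -3 − 12/(-2) = 3.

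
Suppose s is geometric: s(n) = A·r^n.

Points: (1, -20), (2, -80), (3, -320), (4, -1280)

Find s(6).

-20480

Consecutive ratio: -80/(-20) = 4, and -320/(-80) = 4, so r = 4.
Then A·4^1 = -20 gives A = -5, and s(n) = -5·4^n.
s(6) = -5·4^6 = -20480.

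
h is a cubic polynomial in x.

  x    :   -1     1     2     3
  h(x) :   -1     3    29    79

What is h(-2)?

9

Write h(x) = ax³ + bx² + cx + d; the 4 given values yield a linear system in the 4 coefficients.
Solving, h(x) = x³ + 6x² + x - 5.
Then h(-2) = 9.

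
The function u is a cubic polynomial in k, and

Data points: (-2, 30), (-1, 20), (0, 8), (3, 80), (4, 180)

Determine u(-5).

Write u(k) = ak³ + bk² + ck + d; the 5 given values yield a linear system in the 4 coefficients.
Solving, u(k) = 2k³ + 5k² - 9k + 8.
Then u(-5) = -72.

-72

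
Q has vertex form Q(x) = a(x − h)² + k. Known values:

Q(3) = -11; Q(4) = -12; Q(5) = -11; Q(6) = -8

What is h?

4

First differences -1, 1, 3; second difference 2 = 2a, so a = 1.
Expanding, the x-coefficient is −2ah = -2h; matching it to the data gives h = 4, and then k = -12.
So Q(x) = 1(x − 4)² − 12.
Hence h = 4.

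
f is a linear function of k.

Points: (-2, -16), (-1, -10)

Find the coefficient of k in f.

Write f(k) = ak + b; the 2 given values yield a linear system in the 2 coefficients.
Solving, f(k) = 6k - 4.
The coefficient of k is 6.

6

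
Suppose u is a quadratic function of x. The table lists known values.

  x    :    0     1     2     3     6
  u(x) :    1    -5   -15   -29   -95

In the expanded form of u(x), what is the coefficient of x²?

Write u(x) = ax² + bx + c; the 5 given values yield a linear system in the 3 coefficients.
Solving, u(x) = -2x² - 4x + 1.
The coefficient of x² is -2.

-2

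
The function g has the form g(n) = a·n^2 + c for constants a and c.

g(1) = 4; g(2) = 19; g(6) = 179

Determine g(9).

From g(1) = 4 and g(2) = 19: 1a + c = 4 and 4a + c = 19.
Subtracting: 3a = 15, so a = 5; then c = 4 − 5·1 = -1.
So g(n) = 5n² − 1, and g(9) = 404.

404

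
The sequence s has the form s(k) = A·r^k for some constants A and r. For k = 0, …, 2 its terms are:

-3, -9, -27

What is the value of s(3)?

Consecutive ratio: -9/(-3) = 3, and -27/(-9) = 3, so r = 3.
Then A·3^0 = -3 gives A = -3, and s(k) = -3·3^k.
s(3) = -3·3^3 = -81.

-81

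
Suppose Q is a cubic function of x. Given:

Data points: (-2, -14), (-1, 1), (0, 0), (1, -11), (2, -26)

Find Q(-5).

-215

First differences: 15, -1, -11, -15. Second differences: -16, -10, -4. Third differences: 6, 6.
Level-3 differences are constant, so Q has degree 3.
Fitting a degree-3 polynomial gives Q(x) = x³ - 5x² - 7x.
Then Q(-5) = -215.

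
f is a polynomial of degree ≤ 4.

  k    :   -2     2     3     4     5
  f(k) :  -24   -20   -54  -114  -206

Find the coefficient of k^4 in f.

Write f(k) = ak^4 + bk³ + ck² + dk + e; the 5 given values yield a linear system in the 5 coefficients.
Solving, the leading coefficient vanishes, and f(k) = -k³ - 4k² + 5k - 6.
The coefficient of k^4 is 0.

0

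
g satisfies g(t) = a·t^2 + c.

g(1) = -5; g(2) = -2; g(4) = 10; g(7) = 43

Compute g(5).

19

From g(1) = -5 and g(2) = -2: 1a + c = -5 and 4a + c = -2.
Subtracting: 3a = 3, so a = 1; then c = -5 − 1·1 = -6.
So g(t) = 1t² − 6, and g(5) = 19.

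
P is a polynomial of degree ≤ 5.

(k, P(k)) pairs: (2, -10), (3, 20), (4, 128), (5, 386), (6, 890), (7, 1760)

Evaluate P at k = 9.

5198

First differences: 30, 108, 258, 504, 870. Second differences: 78, 150, 246, 366. Third differences: 72, 96, 120. Fourth differences: 24, 24.
Level-4 differences are constant, so P has degree 4.
Fitting a degree-4 polynomial gives P(k) = k^4 - 2k³ + 2k² - 7k - 4.
Then P(9) = 5198.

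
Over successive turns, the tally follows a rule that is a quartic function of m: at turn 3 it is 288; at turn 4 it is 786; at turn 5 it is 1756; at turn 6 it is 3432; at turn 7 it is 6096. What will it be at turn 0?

Write the value at m as h(m).
Write h(m) = am^4 + bm³ + cm² + dm + e; the 5 given values yield a linear system in the 5 coefficients.
Solving, h(m) = 2m^4 + 3m³ + 6m² - 5m + 6.
Then h(0) = 6.

6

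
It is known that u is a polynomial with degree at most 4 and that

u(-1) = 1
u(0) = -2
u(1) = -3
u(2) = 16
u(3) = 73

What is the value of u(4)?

First differences: -3, -1, 19, 57. Second differences: 2, 20, 38. Third differences: 18, 18.
Level-3 differences are constant, so u has degree 3.
Fitting a degree-3 polynomial gives u(x) = 3x³ + x² - 5x - 2.
Then u(4) = 186.

186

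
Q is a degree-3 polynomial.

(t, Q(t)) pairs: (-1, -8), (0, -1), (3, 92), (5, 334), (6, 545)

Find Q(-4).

-125

Write Q(t) = at³ + bt² + ct + d; the 5 given values yield a linear system in the 4 coefficients.
Solving, Q(t) = 2t³ + 2t² + 7t - 1.
Then Q(-4) = -125.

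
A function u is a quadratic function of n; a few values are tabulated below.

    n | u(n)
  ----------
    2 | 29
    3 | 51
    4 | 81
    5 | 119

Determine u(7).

First differences: 22, 30, 38. Second differences: 8, 8.
Level-2 differences are constant, so u has degree 2.
Fitting a degree-2 polynomial gives u(n) = 4n² + 2n + 9.
Then u(7) = 219.

219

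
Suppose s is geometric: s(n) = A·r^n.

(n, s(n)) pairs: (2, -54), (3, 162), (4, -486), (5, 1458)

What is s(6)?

Consecutive ratio: 162/(-54) = -3, and -486/162 = -3, so r = -3.
Then A·(-3)^2 = -54 gives A = -6, and s(n) = -6·(-3)^n.
s(6) = -6·(-3)^6 = -4374.

-4374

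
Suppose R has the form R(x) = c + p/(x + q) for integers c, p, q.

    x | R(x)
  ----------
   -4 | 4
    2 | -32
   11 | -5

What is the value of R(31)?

-3

(R(x) − c)(x + q) = p for each data point; the three points give a linear system in c and q, then p follows.
Solving: c = -2, q = -1, p = -30, so R(x) = -2 − 30/(x − 1).
Then R(31) = -2 − 30/30 = -3.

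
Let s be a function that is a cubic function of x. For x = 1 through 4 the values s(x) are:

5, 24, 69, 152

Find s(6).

Write s(x) = ax³ + bx² + cx + d; the 4 given values yield a linear system in the 4 coefficients.
Solving, s(x) = 2x³ + x² + 2x.
Then s(6) = 480.

480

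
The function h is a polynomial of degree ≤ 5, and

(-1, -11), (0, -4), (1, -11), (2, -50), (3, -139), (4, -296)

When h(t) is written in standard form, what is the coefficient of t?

First differences: 7, -7, -39, -89, -157. Second differences: -14, -32, -50, -68. Third differences: -18, -18, -18.
Level-3 differences are constant, so h has degree 3.
Fitting a degree-3 polynomial gives h(t) = -3t³ - 7t² + 3t - 4.
The coefficient of t is 3.

3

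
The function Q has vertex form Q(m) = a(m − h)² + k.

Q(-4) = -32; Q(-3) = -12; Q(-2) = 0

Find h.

First differences 20, 12; second difference -8 = 2a, so a = -4.
Expanding, the m-coefficient is −2ah = 8h; matching it to the data gives h = -1, and then k = 4.
So Q(m) = -4(m + 1)² + 4.
Hence h = -1.

-1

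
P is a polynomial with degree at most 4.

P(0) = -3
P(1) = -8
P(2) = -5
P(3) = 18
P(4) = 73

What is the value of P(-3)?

Write P(k) = ak^4 + bk³ + ck² + dk + e; the 5 given values yield a linear system in the 5 coefficients.
Solving, the leading coefficient vanishes, and P(k) = 2k³ - 2k² - 5k - 3.
Then P(-3) = -60.

-60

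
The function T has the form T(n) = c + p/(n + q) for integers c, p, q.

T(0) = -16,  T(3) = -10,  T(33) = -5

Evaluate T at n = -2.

-40

(T(n) − c)(n + q) = p for each data point; the three points give a linear system in c and q, then p follows.
Solving: c = -4, q = 3, p = -36, so T(n) = -4 − 36/(n + 3).
Then T(-2) = -4 − 36/1 = -40.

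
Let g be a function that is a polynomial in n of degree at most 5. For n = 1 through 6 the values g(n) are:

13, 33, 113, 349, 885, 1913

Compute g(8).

First differences: 20, 80, 236, 536, 1028. Second differences: 60, 156, 300, 492. Third differences: 96, 144, 192. Fourth differences: 48, 48.
Level-4 differences are constant, so g has degree 4.
Fitting a degree-4 polynomial gives g(n) = 2n^4 - 4n³ + 4n² + 6n + 5.
Then g(8) = 6453.

6453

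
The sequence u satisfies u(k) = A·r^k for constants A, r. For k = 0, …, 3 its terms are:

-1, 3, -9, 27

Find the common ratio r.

-3

Consecutive ratio: 3/(-1) = -3, and -9/3 = -3, so r = -3.
Then A·(-3)^0 = -1 gives A = -1, and u(k) = -1·(-3)^k.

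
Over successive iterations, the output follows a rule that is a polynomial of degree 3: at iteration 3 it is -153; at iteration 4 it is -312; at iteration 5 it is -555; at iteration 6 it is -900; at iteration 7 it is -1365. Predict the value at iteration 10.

Write the value at n as Q(n).
Write Q(n) = an³ + bn² + cn + d; the 5 given values yield a linear system in the 4 coefficients.
Solving, Q(n) = -3n³ - 6n² - 6n.
Then Q(10) = -3660.

-3660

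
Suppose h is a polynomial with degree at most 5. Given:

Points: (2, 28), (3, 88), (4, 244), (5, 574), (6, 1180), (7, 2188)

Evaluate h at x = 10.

9244

First differences: 60, 156, 330, 606, 1008. Second differences: 96, 174, 276, 402. Third differences: 78, 102, 126. Fourth differences: 24, 24.
Level-4 differences are constant, so h has degree 4.
Fitting a degree-4 polynomial gives h(x) = x^4 - x³ + 2x² + 4x + 4.
Then h(10) = 9244.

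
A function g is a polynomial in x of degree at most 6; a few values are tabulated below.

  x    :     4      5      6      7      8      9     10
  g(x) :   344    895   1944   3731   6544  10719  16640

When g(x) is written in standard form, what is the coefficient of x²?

7

First differences: 551, 1049, 1787, 2813, 4175, 5921. Second differences: 498, 738, 1026, 1362, 1746. Third differences: 240, 288, 336, 384. Fourth differences: 48, 48, 48.
Level-4 differences are constant, so g has degree 4.
Fitting a degree-4 polynomial gives g(x) = 2x^4 - 4x³ + 7x² - 6x.
The coefficient of x² is 7.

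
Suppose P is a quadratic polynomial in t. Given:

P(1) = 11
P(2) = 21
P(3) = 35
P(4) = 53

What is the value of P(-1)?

First differences: 10, 14, 18. Second differences: 4, 4.
Level-2 differences are constant, so P has degree 2.
Fitting a degree-2 polynomial gives P(t) = 2t² + 4t + 5.
Then P(-1) = 3.

3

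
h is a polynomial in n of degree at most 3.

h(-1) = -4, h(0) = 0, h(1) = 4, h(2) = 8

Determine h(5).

First differences: 4, 4, 4.
Level-1 differences are constant, so h has degree 1.
Fitting a degree-1 polynomial gives h(n) = 4n.
Then h(5) = 20.

20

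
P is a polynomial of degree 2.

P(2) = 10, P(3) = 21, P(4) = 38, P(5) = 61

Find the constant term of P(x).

First differences: 11, 17, 23. Second differences: 6, 6.
Level-2 differences are constant, so P has degree 2.
Fitting a degree-2 polynomial gives P(x) = 3x² - 4x + 6.
The constant term is P(0) = 6.

6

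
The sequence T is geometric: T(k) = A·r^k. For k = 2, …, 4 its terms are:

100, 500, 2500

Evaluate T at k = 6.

62500

Consecutive ratio: 500/100 = 5, and 2500/500 = 5, so r = 5.
Then A·5^2 = 100 gives A = 4, and T(k) = 4·5^k.
T(6) = 4·5^6 = 62500.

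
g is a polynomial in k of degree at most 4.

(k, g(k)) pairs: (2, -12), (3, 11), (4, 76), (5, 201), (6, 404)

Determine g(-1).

-9

First differences: 23, 65, 125, 203. Second differences: 42, 60, 78. Third differences: 18, 18.
Level-3 differences are constant, so g has degree 3.
Fitting a degree-3 polynomial gives g(k) = 3k³ - 6k² - 4k - 4.
Then g(-1) = -9.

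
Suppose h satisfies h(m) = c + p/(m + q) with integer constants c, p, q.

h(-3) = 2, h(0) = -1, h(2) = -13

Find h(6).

11

(h(m) − c)(m + q) = p for each data point; the three points give a linear system in c and q, then p follows.
Solving: c = 5, q = -3, p = 18, so h(m) = 5 + 18/(m − 3).
Then h(6) = 5 + 18/3 = 11.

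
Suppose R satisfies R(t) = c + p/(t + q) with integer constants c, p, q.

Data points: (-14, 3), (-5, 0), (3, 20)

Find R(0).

(R(t) − c)(t + q) = p for each data point; the three points give a linear system in c and q, then p follows.
Solving: c = 5, q = -1, p = 30, so R(t) = 5 + 30/(t − 1).
Then R(0) = 5 + 30/(-1) = -25.

-25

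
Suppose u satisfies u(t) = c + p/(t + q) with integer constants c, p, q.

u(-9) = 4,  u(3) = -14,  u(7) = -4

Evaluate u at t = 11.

-2

(u(t) − c)(t + q) = p for each data point; the three points give a linear system in c and q, then p follows.
Solving: c = 1, q = -1, p = -30, so u(t) = 1 − 30/(t − 1).
Then u(11) = 1 − 30/10 = -2.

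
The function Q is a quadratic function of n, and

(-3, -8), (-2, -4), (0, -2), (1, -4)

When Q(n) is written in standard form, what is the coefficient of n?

-1

Write Q(n) = an² + bn + c; the 4 given values yield a linear system in the 3 coefficients.
Solving, Q(n) = -n² - n - 2.
The coefficient of n is -1.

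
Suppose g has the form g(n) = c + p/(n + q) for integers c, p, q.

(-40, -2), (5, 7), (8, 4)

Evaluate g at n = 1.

39

(g(n) − c)(n + q) = p for each data point; the three points give a linear system in c and q, then p follows.
Solving: c = -1, q = 0, p = 40, so g(n) = -1 + 40/(n + 0).
Then g(1) = -1 + 40/1 = 39.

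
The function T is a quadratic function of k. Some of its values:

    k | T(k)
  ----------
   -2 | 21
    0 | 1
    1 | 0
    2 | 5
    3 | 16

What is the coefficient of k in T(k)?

Write T(k) = ak² + bk + c; the 5 given values yield a linear system in the 3 coefficients.
Solving, T(k) = 3k² - 4k + 1.
The coefficient of k is -4.

-4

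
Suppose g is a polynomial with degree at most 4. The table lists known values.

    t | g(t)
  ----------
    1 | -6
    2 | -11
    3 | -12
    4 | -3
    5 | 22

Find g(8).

253

First differences: -5, -1, 9, 25. Second differences: 4, 10, 16. Third differences: 6, 6.
Level-3 differences are constant, so g has degree 3.
Fitting a degree-3 polynomial gives g(t) = t³ - 4t² - 3.
Then g(8) = 253.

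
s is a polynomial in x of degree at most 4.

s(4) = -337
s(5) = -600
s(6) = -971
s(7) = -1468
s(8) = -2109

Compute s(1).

Write s(x) = ax^4 + bx³ + cx² + dx + e; the 5 given values yield a linear system in the 5 coefficients.
Solving, the leading coefficient vanishes, and s(x) = -3x³ - 9x² + x - 5.
Then s(1) = -16.

-16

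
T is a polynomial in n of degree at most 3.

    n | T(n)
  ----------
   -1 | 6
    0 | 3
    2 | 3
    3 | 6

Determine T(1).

2

Write T(n) = an³ + bn² + cn + d; the 4 given values yield a linear system in the 4 coefficients.
Solving, the leading coefficient vanishes, and T(n) = n² - 2n + 3.
Then T(1) = 2.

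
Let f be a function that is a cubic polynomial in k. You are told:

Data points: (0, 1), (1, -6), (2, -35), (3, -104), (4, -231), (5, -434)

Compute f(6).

-731

First differences: -7, -29, -69, -127, -203. Second differences: -22, -40, -58, -76. Third differences: -18, -18, -18.
Level-3 differences are constant, so f has degree 3.
Fitting a degree-3 polynomial gives f(k) = -3k³ - 2k² - 2k + 1.
Then f(6) = -731.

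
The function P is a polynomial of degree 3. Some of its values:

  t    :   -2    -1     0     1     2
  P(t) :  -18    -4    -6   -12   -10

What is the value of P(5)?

First differences: 14, -2, -6, 2. Second differences: -16, -4, 8. Third differences: 12, 12.
Level-3 differences are constant, so P has degree 3.
Fitting a degree-3 polynomial gives P(t) = 2t³ - 2t² - 6t - 6.
Then P(5) = 164.

164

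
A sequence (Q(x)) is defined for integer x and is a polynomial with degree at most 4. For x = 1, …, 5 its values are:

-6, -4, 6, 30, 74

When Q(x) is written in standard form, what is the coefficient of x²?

First differences: 2, 10, 24, 44. Second differences: 8, 14, 20. Third differences: 6, 6.
Level-3 differences are constant, so Q has degree 3.
Fitting a degree-3 polynomial gives Q(x) = x³ - 2x² + x - 6.
The coefficient of x² is -2.

-2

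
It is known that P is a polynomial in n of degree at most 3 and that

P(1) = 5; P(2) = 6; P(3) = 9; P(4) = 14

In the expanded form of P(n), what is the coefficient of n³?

0

Write P(n) = an³ + bn² + cn + d; the 4 given values yield a linear system in the 4 coefficients.
Solving, the leading coefficient vanishes, and P(n) = n² - 2n + 6.
The coefficient of n³ is 0.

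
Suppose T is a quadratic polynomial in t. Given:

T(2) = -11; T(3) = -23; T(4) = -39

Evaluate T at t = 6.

Write T(t) = at² + bt + c; the 3 given values yield a linear system in the 3 coefficients.
Solving, T(t) = -2t² - 2t + 1.
Then T(6) = -83.

-83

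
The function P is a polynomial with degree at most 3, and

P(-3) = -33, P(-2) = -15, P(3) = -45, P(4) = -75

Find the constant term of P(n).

-3

Write P(n) = an³ + bn² + cn + d; the 4 given values yield a linear system in the 4 coefficients.
Solving, the leading coefficient vanishes, and P(n) = -4n² - 2n - 3.
The constant term is P(0) = -3.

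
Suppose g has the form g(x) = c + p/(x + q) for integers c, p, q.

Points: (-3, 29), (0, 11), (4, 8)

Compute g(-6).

-7

(g(x) − c)(x + q) = p for each data point; the three points give a linear system in c and q, then p follows.
Solving: c = 5, q = 4, p = 24, so g(x) = 5 + 24/(x + 4).
Then g(-6) = 5 + 24/(-2) = -7.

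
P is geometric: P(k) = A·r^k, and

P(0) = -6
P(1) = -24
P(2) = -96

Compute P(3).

Consecutive ratio: -24/(-6) = 4, and -96/(-24) = 4, so r = 4.
Then A·4^0 = -6 gives A = -6, and P(k) = -6·4^k.
P(3) = -6·4^3 = -384.

-384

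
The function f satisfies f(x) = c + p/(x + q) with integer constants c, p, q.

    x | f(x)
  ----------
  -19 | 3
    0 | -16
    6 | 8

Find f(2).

24

(f(x) − c)(x + q) = p for each data point; the three points give a linear system in c and q, then p follows.
Solving: c = 4, q = -1, p = 20, so f(x) = 4 + 20/(x − 1).
Then f(2) = 4 + 20/1 = 24.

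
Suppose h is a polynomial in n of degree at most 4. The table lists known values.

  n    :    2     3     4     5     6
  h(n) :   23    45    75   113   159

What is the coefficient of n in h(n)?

Write h(n) = an^4 + bn³ + cn² + dn + e; the 5 given values yield a linear system in the 5 coefficients.
Solving, the top 2 coefficients vanish, and h(n) = 4n² + 2n + 3.
The coefficient of n is 2.

2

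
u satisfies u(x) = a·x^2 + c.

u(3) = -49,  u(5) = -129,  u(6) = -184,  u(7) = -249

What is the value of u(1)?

From u(3) = -49 and u(5) = -129: 9a + c = -49 and 25a + c = -129.
Subtracting: 16a = -80, so a = -5; then c = -49 − (-5)·9 = -4.
So u(x) = -5x² − 4, and u(1) = -9.

-9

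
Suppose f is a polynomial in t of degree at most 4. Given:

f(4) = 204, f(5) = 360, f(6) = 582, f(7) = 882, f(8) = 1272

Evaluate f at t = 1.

First differences: 156, 222, 300, 390. Second differences: 66, 78, 90. Third differences: 12, 12.
Level-3 differences are constant, so f has degree 3.
Fitting a degree-3 polynomial gives f(t) = 2t³ + 3t² + 7t.
Then f(1) = 12.

12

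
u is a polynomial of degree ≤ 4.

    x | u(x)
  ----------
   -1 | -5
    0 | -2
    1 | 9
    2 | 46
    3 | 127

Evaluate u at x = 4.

First differences: 3, 11, 37, 81. Second differences: 8, 26, 44. Third differences: 18, 18.
Level-3 differences are constant, so u has degree 3.
Fitting a degree-3 polynomial gives u(x) = 3x³ + 4x² + 4x - 2.
Then u(4) = 270.

270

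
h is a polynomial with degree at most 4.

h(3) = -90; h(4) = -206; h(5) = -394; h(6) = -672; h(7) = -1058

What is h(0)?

First differences: -116, -188, -278, -386. Second differences: -72, -90, -108. Third differences: -18, -18.
Level-3 differences are constant, so h has degree 3.
Fitting a degree-3 polynomial gives h(k) = -3k³ - 5k + 6.
Then h(0) = 6.

6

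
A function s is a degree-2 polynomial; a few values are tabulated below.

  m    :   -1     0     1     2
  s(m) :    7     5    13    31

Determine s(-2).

19

First differences: -2, 8, 18. Second differences: 10, 10.
Level-2 differences are constant, so s has degree 2.
Fitting a degree-2 polynomial gives s(m) = 5m² + 3m + 5.
Then s(-2) = 19.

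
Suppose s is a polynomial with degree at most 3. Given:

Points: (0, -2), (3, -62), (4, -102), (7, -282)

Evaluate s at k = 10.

-552

Write s(k) = ak³ + bk² + ck + d; the 4 given values yield a linear system in the 4 coefficients.
Solving, the leading coefficient vanishes, and s(k) = -5k² - 5k - 2.
Then s(10) = -552.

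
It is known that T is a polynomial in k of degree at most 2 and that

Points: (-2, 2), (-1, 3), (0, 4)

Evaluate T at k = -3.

1

Write T(k) = ak² + bk + c; the 3 given values yield a linear system in the 3 coefficients.
Solving, the leading coefficient vanishes, and T(k) = k + 4.
Then T(-3) = 1.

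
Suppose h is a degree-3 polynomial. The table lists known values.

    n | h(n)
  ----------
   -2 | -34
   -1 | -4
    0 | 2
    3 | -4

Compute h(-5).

Write h(n) = an³ + bn² + cn + d; the 4 given values yield a linear system in the 4 coefficients.
Solving, h(n) = 2n³ - 6n² - 2n + 2.
Then h(-5) = -388.

-388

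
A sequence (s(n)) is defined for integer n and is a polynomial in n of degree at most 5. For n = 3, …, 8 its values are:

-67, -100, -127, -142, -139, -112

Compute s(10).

Write s(n) = an^5 + bn^4 + cn³ + dn² + en + p; the 6 given values yield a linear system in the 6 coefficients.
Solving, the top 2 coefficients vanish, and s(n) = n³ - 9n² - 7n + 8.
Then s(10) = 38.

38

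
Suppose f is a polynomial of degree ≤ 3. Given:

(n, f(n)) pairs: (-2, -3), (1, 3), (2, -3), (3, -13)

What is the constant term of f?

Write f(n) = an³ + bn² + cn + d; the 4 given values yield a linear system in the 4 coefficients.
Solving, the leading coefficient vanishes, and f(n) = -2n² + 5.
The constant term is f(0) = 5.

5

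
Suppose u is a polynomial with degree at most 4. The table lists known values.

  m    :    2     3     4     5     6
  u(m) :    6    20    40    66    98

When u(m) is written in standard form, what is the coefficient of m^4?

0

First differences: 14, 20, 26, 32. Second differences: 6, 6, 6.
Level-2 differences are constant, so u has degree 2.
Fitting a degree-2 polynomial gives u(m) = 3m² - m - 4.
The coefficient of m^4 is 0.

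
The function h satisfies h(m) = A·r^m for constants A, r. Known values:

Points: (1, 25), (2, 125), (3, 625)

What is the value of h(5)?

Consecutive ratio: 125/25 = 5, and 625/125 = 5, so r = 5.
Then A·5^1 = 25 gives A = 5, and h(m) = 5·5^m.
h(5) = 5·5^5 = 15625.

15625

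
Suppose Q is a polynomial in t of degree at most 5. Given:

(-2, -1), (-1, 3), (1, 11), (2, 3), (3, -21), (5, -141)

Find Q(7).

Write Q(t) = at^5 + bt^4 + ct³ + dt² + et + p; the 6 given values yield a linear system in the 6 coefficients.
Solving, the top 2 coefficients vanish, and Q(t) = -t³ - 2t² + 5t + 9.
Then Q(7) = -397.

-397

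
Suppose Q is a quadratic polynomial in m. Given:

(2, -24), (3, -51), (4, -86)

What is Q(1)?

Write Q(m) = am² + bm + c; the 3 given values yield a linear system in the 3 coefficients.
Solving, Q(m) = -4m² - 7m + 6.
Then Q(1) = -5.

-5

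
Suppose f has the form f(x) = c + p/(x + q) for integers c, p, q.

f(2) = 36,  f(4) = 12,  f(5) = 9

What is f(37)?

1

(f(x) − c)(x + q) = p for each data point; the three points give a linear system in c and q, then p follows.
Solving: c = 0, q = -1, p = 36, so f(x) = 36/(x − 1).
Then f(37) = 0 + 36/36 = 1.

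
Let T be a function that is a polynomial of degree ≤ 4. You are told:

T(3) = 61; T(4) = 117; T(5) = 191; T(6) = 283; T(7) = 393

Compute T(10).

First differences: 56, 74, 92, 110. Second differences: 18, 18, 18.
Level-2 differences are constant, so T has degree 2.
Fitting a degree-2 polynomial gives T(n) = 9n² - 7n + 1.
Then T(10) = 831.

831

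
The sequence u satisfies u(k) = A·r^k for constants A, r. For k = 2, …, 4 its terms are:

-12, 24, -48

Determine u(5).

96

Consecutive ratio: 24/(-12) = -2, and -48/24 = -2, so r = -2.
Then A·(-2)^2 = -12 gives A = -3, and u(k) = -3·(-2)^k.
u(5) = -3·(-2)^5 = 96.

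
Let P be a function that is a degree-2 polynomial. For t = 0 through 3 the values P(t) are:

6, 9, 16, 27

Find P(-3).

21

First differences: 3, 7, 11. Second differences: 4, 4.
Level-2 differences are constant, so P has degree 2.
Fitting a degree-2 polynomial gives P(t) = 2t² + t + 6.
Then P(-3) = 21.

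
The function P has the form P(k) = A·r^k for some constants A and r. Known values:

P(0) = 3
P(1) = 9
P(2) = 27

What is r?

Consecutive ratio: 9/3 = 3, and 27/9 = 3, so r = 3.
Then A·3^0 = 3 gives A = 3, and P(k) = 3·3^k.

3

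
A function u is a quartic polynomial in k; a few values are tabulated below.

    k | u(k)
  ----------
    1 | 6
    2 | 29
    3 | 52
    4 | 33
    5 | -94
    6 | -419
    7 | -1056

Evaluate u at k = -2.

-3

Write u(k) = ak^4 + bk³ + ck² + dk + e; the 7 given values yield a linear system in the 5 coefficients.
Solving, u(k) = -k^4 + 3k³ + 7k² - 4k + 1.
Then u(-2) = -3.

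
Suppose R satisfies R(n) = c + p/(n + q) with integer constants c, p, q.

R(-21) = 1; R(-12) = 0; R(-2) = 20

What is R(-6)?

(R(n) − c)(n + q) = p for each data point; the three points give a linear system in c and q, then p follows.
Solving: c = 2, q = 3, p = 18, so R(n) = 2 + 18/(n + 3).
Then R(-6) = 2 + 18/(-3) = -4.

-4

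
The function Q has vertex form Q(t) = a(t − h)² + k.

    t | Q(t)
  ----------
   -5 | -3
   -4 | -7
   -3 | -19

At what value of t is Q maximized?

-5

First differences -4, -12; second difference -8 = 2a, so a = -4.
Expanding, the t-coefficient is −2ah = 8h; matching it to the data gives h = -5, and then k = -3.
So Q(t) = -4(t + 5)² − 3.
Hence h = -5.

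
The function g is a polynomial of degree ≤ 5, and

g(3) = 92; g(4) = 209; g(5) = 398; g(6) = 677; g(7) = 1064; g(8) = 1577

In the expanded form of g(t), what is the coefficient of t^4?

First differences: 117, 189, 279, 387, 513. Second differences: 72, 90, 108, 126. Third differences: 18, 18, 18.
Level-3 differences are constant, so g has degree 3.
Fitting a degree-3 polynomial gives g(t) = 3t³ + 6t - 7.
The coefficient of t^4 is 0.

0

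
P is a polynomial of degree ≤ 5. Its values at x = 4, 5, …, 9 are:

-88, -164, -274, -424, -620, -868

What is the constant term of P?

-4

First differences: -76, -110, -150, -196, -248. Second differences: -34, -40, -46, -52. Third differences: -6, -6, -6.
Level-3 differences are constant, so P has degree 3.
Fitting a degree-3 polynomial gives P(x) = -x³ - 2x² + 3x - 4.
The constant term is P(0) = -4.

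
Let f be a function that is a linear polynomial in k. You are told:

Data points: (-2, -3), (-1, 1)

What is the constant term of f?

Write f(k) = ak + b; the 2 given values yield a linear system in the 2 coefficients.
Solving, f(k) = 4k + 5.
The constant term is f(0) = 5.

5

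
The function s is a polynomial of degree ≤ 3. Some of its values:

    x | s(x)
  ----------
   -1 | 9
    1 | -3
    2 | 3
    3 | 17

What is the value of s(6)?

Write s(x) = ax³ + bx² + cx + d; the 4 given values yield a linear system in the 4 coefficients.
Solving, the leading coefficient vanishes, and s(x) = 4x² - 6x - 1.
Then s(6) = 107.

107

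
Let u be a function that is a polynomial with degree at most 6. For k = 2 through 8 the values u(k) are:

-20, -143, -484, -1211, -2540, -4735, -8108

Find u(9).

First differences: -123, -341, -727, -1329, -2195, -3373. Second differences: -218, -386, -602, -866, -1178. Third differences: -168, -216, -264, -312. Fourth differences: -48, -48, -48.
Level-4 differences are constant, so u has degree 4.
Fitting a degree-4 polynomial gives u(k) = -2k^4 + k² + 2k + 4.
Then u(9) = -13019.

-13019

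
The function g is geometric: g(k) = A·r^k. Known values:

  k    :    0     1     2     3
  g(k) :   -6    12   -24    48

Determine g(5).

192

Consecutive ratio: 12/(-6) = -2, and -24/12 = -2, so r = -2.
Then A·(-2)^0 = -6 gives A = -6, and g(k) = -6·(-2)^k.
g(5) = -6·(-2)^5 = 192.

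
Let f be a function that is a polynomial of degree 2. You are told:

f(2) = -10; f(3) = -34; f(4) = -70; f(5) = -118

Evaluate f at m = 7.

-250

First differences: -24, -36, -48. Second differences: -12, -12.
Level-2 differences are constant, so f has degree 2.
Fitting a degree-2 polynomial gives f(m) = -6m² + 6m + 2.
Then f(7) = -250.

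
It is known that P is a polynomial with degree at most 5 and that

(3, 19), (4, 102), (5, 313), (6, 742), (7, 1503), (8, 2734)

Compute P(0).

First differences: 83, 211, 429, 761, 1231. Second differences: 128, 218, 332, 470. Third differences: 90, 114, 138. Fourth differences: 24, 24.
Level-4 differences are constant, so P has degree 4.
Fitting a degree-4 polynomial gives P(m) = m^4 - 3m³ + 3m² - 2m - 2.
Then P(0) = -2.

-2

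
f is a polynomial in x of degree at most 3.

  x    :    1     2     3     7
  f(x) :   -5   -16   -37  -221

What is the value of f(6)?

-160

Write f(x) = ax³ + bx² + cx + d; the 4 given values yield a linear system in the 4 coefficients.
Solving, the leading coefficient vanishes, and f(x) = -5x² + 4x - 4.
Then f(6) = -160.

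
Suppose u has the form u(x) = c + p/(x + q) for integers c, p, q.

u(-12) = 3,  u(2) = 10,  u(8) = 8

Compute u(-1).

14

(u(x) − c)(x + q) = p for each data point; the three points give a linear system in c and q, then p follows.
Solving: c = 6, q = 4, p = 24, so u(x) = 6 + 24/(x + 4).
Then u(-1) = 6 + 24/3 = 14.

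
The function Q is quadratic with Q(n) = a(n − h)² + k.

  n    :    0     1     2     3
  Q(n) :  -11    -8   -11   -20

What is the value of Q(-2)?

-35

First differences 3, -3, -9; second difference -6 = 2a, so a = -3.
Expanding, the n-coefficient is −2ah = 6h; matching it to the data gives h = 1, and then k = -8.
So Q(n) = -3(n − 1)² − 8.
Q(-2) = -3·(-3)² − 8 = -35.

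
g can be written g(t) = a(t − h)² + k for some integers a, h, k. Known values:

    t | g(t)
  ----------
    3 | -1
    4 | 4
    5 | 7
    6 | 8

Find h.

First differences 5, 3, 1; second difference -2 = 2a, so a = -1.
Expanding, the t-coefficient is −2ah = 2h; matching it to the data gives h = 6, and then k = 8.
So g(t) = -1(t − 6)² + 8.
Hence h = 6.

6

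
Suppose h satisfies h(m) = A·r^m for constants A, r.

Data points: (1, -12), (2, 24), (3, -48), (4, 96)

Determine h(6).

384

Consecutive ratio: 24/(-12) = -2, and -48/24 = -2, so r = -2.
Then A·(-2)^1 = -12 gives A = 6, and h(m) = 6·(-2)^m.
h(6) = 6·(-2)^6 = 384.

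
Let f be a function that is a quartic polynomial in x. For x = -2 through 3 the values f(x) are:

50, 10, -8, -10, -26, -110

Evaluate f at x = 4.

Write f(x) = ax^4 + bx³ + cx² + dx + e; the 6 given values yield a linear system in the 5 coefficients.
Solving, f(x) = -x^4 - 3x³ + 9x² - 7x - 8.
Then f(4) = -340.

-340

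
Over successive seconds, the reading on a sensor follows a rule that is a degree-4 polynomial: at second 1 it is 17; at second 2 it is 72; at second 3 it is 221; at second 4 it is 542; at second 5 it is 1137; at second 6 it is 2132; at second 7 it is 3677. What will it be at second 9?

Write the value at k as T(k).
First differences: 55, 149, 321, 595, 995, 1545. Second differences: 94, 172, 274, 400, 550. Third differences: 78, 102, 126, 150. Fourth differences: 24, 24, 24.
Level-4 differences are constant, so T has degree 4.
Fitting a degree-4 polynomial gives T(k) = k^4 + 3k³ + 4k² + 7k + 2.
Then T(9) = 9137.

9137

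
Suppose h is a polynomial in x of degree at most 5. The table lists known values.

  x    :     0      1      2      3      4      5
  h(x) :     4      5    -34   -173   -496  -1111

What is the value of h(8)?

First differences: 1, -39, -139, -323, -615. Second differences: -40, -100, -184, -292. Third differences: -60, -84, -108. Fourth differences: -24, -24.
Level-4 differences are constant, so h has degree 4.
Fitting a degree-4 polynomial gives h(x) = -x^4 - 4x³ - x² + 7x + 4.
Then h(8) = -6148.

-6148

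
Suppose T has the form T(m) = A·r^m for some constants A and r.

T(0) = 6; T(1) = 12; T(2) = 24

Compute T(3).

Consecutive ratio: 12/6 = 2, and 24/12 = 2, so r = 2.
Then A·2^0 = 6 gives A = 6, and T(m) = 6·2^m.
T(3) = 6·2^3 = 48.

48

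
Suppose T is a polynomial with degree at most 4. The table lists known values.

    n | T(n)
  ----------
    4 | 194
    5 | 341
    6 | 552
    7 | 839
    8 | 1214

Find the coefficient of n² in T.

Write T(n) = an^4 + bn³ + cn² + dn + e; the 5 given values yield a linear system in the 5 coefficients.
Solving, the leading coefficient vanishes, and T(n) = 2n³ + 2n² + 7n + 6.
The coefficient of n² is 2.

2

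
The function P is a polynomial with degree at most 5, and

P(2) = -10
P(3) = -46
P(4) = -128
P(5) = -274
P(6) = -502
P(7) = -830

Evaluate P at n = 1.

-2

First differences: -36, -82, -146, -228, -328. Second differences: -46, -64, -82, -100. Third differences: -18, -18, -18.
Level-3 differences are constant, so P has degree 3.
Fitting a degree-3 polynomial gives P(n) = -3n³ + 4n² + n - 4.
Then P(1) = -2.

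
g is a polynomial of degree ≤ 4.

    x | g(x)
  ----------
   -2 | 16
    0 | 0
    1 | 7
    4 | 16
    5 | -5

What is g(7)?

-119

Write g(x) = ax^4 + bx³ + cx² + dx + e; the 5 given values yield a linear system in the 5 coefficients.
Solving, the leading coefficient vanishes, and g(x) = -x³ + 4x² + 4x.
Then g(7) = -119.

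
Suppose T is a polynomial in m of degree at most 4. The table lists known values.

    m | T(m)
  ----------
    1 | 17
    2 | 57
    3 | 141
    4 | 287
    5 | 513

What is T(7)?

First differences: 40, 84, 146, 226. Second differences: 44, 62, 80. Third differences: 18, 18.
Level-3 differences are constant, so T has degree 3.
Fitting a degree-3 polynomial gives T(m) = 3m³ + 4m² + 7m + 3.
Then T(7) = 1277.

1277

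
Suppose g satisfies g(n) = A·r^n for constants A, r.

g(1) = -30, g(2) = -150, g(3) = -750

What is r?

5

Consecutive ratio: -150/(-30) = 5, and -750/(-150) = 5, so r = 5.
Then A·5^1 = -30 gives A = -6, and g(n) = -6·5^n.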